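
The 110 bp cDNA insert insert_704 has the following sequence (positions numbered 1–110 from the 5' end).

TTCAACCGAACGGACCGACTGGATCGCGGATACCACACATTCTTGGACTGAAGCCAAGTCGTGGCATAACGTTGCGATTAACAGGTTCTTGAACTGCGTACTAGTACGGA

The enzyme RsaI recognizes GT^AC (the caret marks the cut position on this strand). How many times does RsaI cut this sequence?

2

GTAC occurs starting at positions 98, 104.
RsaI cuts at 2 sites.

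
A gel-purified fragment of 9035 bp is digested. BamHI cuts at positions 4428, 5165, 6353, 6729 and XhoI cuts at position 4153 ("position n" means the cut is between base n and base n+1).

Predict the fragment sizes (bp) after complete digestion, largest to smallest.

4153, 2306, 1188, 737, 376, 275 bp

Combined cut positions (sorted): 4153, 4428, 5165, 6353, 6729.
Linear molecule, 5 cuts → 6 fragments:
  4153 − 0 = 4153 bp
  4428 − 4153 = 275 bp
  5165 − 4428 = 737 bp
  6353 − 5165 = 1188 bp
  6729 − 6353 = 376 bp
  9035 − 6729 = 2306 bp
Sorted largest to smallest: 4153, 2306, 1188, 737, 376, 275 bp.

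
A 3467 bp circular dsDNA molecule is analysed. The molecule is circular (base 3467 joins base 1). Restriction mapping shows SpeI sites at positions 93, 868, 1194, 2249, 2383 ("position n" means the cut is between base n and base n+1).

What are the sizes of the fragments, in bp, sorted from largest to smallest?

1177, 1055, 775, 326, 134 bp

Circular molecule, 5 cuts → 5 fragments:
  868 − 93 = 775 bp
  1194 − 868 = 326 bp
  2249 − 1194 = 1055 bp
  2383 − 2249 = 134 bp
  wrap: 3467 − 2383 + 93 = 1177 bp
Sorted largest to smallest: 1177, 1055, 775, 326, 134 bp.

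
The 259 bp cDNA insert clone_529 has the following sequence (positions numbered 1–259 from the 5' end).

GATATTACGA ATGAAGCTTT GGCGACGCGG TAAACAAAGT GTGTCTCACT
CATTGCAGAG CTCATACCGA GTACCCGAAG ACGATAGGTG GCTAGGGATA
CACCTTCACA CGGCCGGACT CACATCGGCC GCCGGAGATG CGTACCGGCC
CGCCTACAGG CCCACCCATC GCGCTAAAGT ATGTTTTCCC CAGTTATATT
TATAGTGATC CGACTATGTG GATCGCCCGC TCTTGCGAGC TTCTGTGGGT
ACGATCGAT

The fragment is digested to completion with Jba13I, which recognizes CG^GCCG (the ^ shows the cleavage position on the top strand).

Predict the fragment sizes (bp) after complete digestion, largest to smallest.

Jba13I sites (CGGCCG) start at positions 111, 126.
Jba13I cuts after base 2 of each site, so after positions 112, 127.
Linear molecule, 2 cuts → 3 fragments:
  1–112 → 112 bp
  113–127 → 15 bp
  128–259 → 132 bp
Sorted largest to smallest: 132, 112, 15 bp.

132, 112, 15 bp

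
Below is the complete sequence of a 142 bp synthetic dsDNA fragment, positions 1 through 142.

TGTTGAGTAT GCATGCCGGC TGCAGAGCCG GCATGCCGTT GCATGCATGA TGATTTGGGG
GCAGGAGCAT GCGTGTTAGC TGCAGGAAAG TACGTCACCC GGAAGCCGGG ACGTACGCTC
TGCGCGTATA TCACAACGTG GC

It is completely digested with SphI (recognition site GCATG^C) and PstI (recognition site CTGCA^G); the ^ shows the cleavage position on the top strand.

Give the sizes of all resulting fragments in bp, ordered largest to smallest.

58, 26, 15, 13, 11, 10, 9 bp

SphI sites (GCATGC) start at positions 11, 31, 41, 67.
SphI cuts after base 5 of each site (before the last base), so after positions 15, 35, 45, 71.
PstI sites (CTGCAG) start at positions 20, 80.
PstI cuts after base 5 of each site (before the last base), so after positions 24, 84.
Combined cut positions: 15, 24, 35, 45, 71, 84.
Linear molecule, 6 cuts → 7 fragments:
  1–15 → 15 bp
  16–24 → 9 bp
  25–35 → 11 bp
  36–45 → 10 bp
  46–71 → 26 bp
  72–84 → 13 bp
  85–142 → 58 bp
Sorted largest to smallest: 58, 26, 15, 13, 11, 10, 9 bp.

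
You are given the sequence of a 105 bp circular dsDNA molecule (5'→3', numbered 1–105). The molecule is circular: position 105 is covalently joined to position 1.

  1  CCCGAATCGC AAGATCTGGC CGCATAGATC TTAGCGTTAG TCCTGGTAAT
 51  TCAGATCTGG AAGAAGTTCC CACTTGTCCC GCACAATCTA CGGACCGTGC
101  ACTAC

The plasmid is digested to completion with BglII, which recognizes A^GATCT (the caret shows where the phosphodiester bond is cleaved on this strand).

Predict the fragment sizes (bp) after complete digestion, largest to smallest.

BglII sites (AGATCT) start at positions 12, 26, 53.
BglII cuts after the first base of each site, so after positions 12, 26, 53.
Circular molecule, 3 cuts → 3 fragments:
  13–26 → 14 bp
  27–53 → 27 bp
  54–105 then 1–12 → 52 + 12 = 64 bp
Sorted largest to smallest: 64, 27, 14 bp.

64, 27, 14 bp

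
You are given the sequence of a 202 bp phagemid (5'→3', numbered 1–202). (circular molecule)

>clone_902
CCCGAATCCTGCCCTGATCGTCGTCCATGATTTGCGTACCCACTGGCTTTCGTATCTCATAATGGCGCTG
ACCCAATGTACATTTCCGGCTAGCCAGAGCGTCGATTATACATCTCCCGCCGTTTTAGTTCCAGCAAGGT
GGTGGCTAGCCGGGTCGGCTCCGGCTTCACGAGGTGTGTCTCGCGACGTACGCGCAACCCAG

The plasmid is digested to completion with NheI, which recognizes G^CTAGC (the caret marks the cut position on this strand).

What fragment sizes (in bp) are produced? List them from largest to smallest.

146, 56 bp

NheI sites (GCTAGC) start at positions 89, 145.
NheI cuts after the first base of each site, so after positions 89, 145.
Circular molecule, 2 cuts → 2 fragments:
  90–145 → 56 bp
  146–202 then 1–89 → 57 + 89 = 146 bp
Sorted largest to smallest: 146, 56 bp.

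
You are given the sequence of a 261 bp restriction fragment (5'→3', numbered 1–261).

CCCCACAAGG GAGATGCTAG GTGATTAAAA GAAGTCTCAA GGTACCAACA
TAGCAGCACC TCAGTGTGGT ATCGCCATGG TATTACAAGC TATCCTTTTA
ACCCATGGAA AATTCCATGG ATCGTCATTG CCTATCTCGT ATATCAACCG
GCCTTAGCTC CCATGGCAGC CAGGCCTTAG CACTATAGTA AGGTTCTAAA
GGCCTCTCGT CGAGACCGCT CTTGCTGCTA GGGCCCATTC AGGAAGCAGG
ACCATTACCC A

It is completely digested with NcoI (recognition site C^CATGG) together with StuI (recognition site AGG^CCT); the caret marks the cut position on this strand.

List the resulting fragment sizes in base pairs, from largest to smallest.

NcoI sites (CCATGG) start at positions 75, 103, 115, 161.
NcoI cuts after the first base of each site, so after positions 75, 103, 115, 161.
StuI sites (AGGCCT) start at positions 172, 200.
StuI cuts after base 3 of each site, so after positions 174, 202.
Combined cut positions: 75, 103, 115, 161, 174, 202.
Linear molecule, 6 cuts → 7 fragments:
  1–75 → 75 bp
  76–103 → 28 bp
  104–115 → 12 bp
  116–161 → 46 bp
  162–174 → 13 bp
  175–202 → 28 bp
  203–261 → 59 bp
Sorted largest to smallest: 75, 59, 46, 28, 28, 13, 12 bp.

75, 59, 46, 28, 28, 13, 12 bp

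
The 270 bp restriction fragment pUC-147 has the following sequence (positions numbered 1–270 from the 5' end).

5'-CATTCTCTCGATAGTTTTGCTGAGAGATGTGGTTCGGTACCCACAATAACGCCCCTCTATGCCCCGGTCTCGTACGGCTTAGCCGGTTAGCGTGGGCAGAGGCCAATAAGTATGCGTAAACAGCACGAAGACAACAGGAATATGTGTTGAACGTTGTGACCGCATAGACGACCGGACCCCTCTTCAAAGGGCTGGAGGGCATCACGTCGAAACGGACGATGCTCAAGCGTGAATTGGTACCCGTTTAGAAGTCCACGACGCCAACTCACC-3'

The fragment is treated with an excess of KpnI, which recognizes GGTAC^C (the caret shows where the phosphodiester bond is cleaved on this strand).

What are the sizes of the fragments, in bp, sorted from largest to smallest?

200, 40, 30 bp

KpnI sites (GGTACC) start at positions 36, 236.
KpnI cuts after base 5 of each site (before the last base), so after positions 40, 240.
Linear molecule, 2 cuts → 3 fragments:
  1–40 → 40 bp
  41–240 → 200 bp
  241–270 → 30 bp
Sorted largest to smallest: 200, 40, 30 bp.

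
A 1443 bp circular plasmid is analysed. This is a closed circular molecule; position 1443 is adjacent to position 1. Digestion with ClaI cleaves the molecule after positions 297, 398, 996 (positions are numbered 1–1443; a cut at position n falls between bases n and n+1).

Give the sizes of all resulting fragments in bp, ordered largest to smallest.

Circular molecule, 3 cuts → 3 fragments:
  398 − 297 = 101 bp
  996 − 398 = 598 bp
  wrap: 1443 − 996 + 297 = 744 bp
Sorted largest to smallest: 744, 598, 101 bp.

744, 598, 101 bp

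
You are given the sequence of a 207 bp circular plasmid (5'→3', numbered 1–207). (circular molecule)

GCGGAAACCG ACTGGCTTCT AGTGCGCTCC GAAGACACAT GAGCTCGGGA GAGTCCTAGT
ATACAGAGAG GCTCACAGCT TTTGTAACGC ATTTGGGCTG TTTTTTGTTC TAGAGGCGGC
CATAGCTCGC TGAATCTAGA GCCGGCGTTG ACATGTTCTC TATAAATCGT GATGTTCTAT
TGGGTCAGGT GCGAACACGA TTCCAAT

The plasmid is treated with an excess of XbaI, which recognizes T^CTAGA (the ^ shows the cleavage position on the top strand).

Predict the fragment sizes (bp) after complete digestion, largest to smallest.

XbaI sites (TCTAGA) start at positions 109, 135.
XbaI cuts after the first base of each site, so after positions 109, 135.
Circular molecule, 2 cuts → 2 fragments:
  110–135 → 26 bp
  136–207 then 1–109 → 72 + 109 = 181 bp
Sorted largest to smallest: 181, 26 bp.

181, 26 bp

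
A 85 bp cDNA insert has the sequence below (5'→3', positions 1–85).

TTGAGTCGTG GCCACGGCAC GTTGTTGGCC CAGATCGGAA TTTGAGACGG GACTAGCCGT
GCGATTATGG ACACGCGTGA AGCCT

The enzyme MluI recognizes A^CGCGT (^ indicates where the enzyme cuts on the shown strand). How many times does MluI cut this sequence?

1

ACGCGT occurs starting at position 73.
MluI cuts at 1 site.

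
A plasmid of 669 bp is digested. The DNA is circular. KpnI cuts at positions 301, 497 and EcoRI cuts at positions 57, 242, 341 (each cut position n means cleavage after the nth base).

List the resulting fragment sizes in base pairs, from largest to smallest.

Combined cut positions (sorted): 57, 242, 301, 341, 497.
Circular molecule, 5 cuts → 5 fragments:
  242 − 57 = 185 bp
  301 − 242 = 59 bp
  341 − 301 = 40 bp
  497 − 341 = 156 bp
  wrap: 669 − 497 + 57 = 229 bp
Sorted largest to smallest: 229, 185, 156, 59, 40 bp.

229, 185, 156, 59, 40 bp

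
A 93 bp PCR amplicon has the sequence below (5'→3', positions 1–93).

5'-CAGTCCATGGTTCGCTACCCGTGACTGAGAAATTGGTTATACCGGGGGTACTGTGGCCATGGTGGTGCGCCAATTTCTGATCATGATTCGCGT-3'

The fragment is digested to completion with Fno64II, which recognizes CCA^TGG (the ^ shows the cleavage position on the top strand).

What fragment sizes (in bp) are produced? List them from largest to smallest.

52, 34, 7 bp

Fno64II sites (CCATGG) start at positions 5, 57.
Fno64II cuts after base 3 of each site, so after positions 7, 59.
Linear molecule, 2 cuts → 3 fragments:
  1–7 → 7 bp
  8–59 → 52 bp
  60–93 → 34 bp
Sorted largest to smallest: 52, 34, 7 bp.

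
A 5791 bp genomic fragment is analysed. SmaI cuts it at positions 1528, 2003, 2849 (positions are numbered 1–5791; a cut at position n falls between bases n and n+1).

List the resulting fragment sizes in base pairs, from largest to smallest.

2942, 1528, 846, 475 bp

Linear molecule, 3 cuts → 4 fragments:
  1528 − 0 = 1528 bp
  2003 − 1528 = 475 bp
  2849 − 2003 = 846 bp
  5791 − 2849 = 2942 bp
Sorted largest to smallest: 2942, 1528, 846, 475 bp.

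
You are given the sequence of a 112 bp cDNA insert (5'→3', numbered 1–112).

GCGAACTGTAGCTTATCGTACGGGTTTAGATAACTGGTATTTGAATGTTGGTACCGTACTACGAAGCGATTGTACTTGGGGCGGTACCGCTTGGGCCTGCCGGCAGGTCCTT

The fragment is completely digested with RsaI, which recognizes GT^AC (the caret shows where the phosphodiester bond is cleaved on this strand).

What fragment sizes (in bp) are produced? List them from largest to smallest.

RsaI sites (GTAC) start at positions 18, 51, 56, 72, 84.
RsaI cuts after base 2 of each site, so after positions 19, 52, 57, 73, 85.
Linear molecule, 5 cuts → 6 fragments:
  1–19 → 19 bp
  20–52 → 33 bp
  53–57 → 5 bp
  58–73 → 16 bp
  74–85 → 12 bp
  86–112 → 27 bp
Sorted largest to smallest: 33, 27, 19, 16, 12, 5 bp.

33, 27, 19, 16, 12, 5 bp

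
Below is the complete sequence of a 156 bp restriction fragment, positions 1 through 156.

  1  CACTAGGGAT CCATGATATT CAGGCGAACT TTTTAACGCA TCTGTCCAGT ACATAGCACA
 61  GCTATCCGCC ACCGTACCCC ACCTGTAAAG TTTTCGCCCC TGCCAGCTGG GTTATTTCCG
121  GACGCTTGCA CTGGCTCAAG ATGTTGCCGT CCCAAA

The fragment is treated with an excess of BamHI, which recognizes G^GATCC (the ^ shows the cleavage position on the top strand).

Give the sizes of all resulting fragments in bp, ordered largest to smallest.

149, 7 bp

The BamHI site (GGATCC) starts at position 7.
BamHI cuts after the first base of each site, so after position 7.
Linear molecule, 1 cut → 2 fragments:
  1–7 → 7 bp
  8–156 → 149 bp
Sorted largest to smallest: 149, 7 bp.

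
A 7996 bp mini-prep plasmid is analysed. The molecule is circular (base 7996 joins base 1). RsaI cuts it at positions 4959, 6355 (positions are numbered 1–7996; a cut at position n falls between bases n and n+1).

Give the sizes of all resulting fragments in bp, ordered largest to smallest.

Circular molecule, 2 cuts → 2 fragments:
  6355 − 4959 = 1396 bp
  wrap: 7996 − 6355 + 4959 = 6600 bp
Sorted largest to smallest: 6600, 1396 bp.

6600, 1396 bp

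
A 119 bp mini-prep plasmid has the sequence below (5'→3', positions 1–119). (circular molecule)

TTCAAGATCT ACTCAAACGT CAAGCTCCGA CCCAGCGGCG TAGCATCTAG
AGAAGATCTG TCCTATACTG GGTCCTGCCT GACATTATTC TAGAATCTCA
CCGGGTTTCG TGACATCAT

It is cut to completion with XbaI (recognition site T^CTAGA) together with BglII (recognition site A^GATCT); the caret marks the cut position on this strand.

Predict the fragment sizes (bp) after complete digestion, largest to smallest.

XbaI sites (TCTAGA) start at positions 46, 89.
XbaI cuts after the first base of each site, so after positions 46, 89.
BglII sites (AGATCT) start at positions 5, 54.
BglII cuts after the first base of each site, so after positions 5, 54.
Combined cut positions: 5, 46, 54, 89.
Circular molecule, 4 cuts → 4 fragments:
  6–46 → 41 bp
  47–54 → 8 bp
  55–89 → 35 bp
  90–119 then 1–5 → 30 + 5 = 35 bp
Sorted largest to smallest: 41, 35, 35, 8 bp.

41, 35, 35, 8 bp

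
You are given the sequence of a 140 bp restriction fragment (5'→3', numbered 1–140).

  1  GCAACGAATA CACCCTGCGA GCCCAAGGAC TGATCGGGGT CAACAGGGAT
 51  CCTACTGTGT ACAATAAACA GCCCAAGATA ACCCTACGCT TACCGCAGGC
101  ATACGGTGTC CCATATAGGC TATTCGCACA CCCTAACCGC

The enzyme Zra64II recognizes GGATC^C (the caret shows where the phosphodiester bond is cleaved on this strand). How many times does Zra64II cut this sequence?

GGATCC occurs starting at position 47.
Zra64II cuts at 1 site.

1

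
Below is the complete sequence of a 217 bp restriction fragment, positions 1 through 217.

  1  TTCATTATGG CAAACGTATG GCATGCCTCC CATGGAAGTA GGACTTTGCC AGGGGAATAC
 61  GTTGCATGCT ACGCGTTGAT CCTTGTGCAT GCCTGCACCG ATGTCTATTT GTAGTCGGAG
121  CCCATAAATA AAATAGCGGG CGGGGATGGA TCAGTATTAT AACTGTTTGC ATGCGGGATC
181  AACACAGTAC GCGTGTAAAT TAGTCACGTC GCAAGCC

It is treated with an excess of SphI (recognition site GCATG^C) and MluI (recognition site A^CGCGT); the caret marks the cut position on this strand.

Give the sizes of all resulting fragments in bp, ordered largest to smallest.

82, 43, 28, 25, 20, 16, 3 bp

SphI sites (GCATGC) start at positions 21, 64, 87, 169.
SphI cuts after base 5 of each site (before the last base), so after positions 25, 68, 91, 173.
MluI sites (ACGCGT) start at positions 71, 189.
MluI cuts after the first base of each site, so after positions 71, 189.
Combined cut positions: 25, 68, 71, 91, 173, 189.
Linear molecule, 6 cuts → 7 fragments:
  1–25 → 25 bp
  26–68 → 43 bp
  69–71 → 3 bp
  72–91 → 20 bp
  92–173 → 82 bp
  174–189 → 16 bp
  190–217 → 28 bp
Sorted largest to smallest: 82, 43, 28, 25, 20, 16, 3 bp.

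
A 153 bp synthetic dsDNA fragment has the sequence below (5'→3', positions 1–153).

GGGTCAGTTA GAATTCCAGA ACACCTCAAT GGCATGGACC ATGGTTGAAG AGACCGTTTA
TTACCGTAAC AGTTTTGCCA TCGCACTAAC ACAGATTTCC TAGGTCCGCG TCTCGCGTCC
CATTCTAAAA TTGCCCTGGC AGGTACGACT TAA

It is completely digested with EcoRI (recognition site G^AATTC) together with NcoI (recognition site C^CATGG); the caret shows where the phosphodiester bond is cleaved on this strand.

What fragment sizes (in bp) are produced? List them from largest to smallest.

The EcoRI site (GAATTC) starts at position 11.
EcoRI cuts after the first base of each site, so after position 11.
The NcoI site (CCATGG) starts at position 39.
NcoI cuts after the first base of each site, so after position 39.
Combined cut positions: 11, 39.
Linear molecule, 2 cuts → 3 fragments:
  1–11 → 11 bp
  12–39 → 28 bp
  40–153 → 114 bp
Sorted largest to smallest: 114, 28, 11 bp.

114, 28, 11 bp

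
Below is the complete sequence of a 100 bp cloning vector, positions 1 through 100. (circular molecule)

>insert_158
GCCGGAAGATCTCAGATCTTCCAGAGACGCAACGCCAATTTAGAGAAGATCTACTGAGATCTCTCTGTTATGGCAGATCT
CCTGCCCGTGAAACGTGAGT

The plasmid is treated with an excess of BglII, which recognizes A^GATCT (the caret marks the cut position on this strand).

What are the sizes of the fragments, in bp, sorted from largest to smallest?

33, 32, 18, 10, 7 bp

BglII sites (AGATCT) start at positions 7, 14, 47, 57, 75.
BglII cuts after the first base of each site, so after positions 7, 14, 47, 57, 75.
Circular molecule, 5 cuts → 5 fragments:
  8–14 → 7 bp
  15–47 → 33 bp
  48–57 → 10 bp
  58–75 → 18 bp
  76–100 then 1–7 → 25 + 7 = 32 bp
Sorted largest to smallest: 33, 32, 18, 10, 7 bp.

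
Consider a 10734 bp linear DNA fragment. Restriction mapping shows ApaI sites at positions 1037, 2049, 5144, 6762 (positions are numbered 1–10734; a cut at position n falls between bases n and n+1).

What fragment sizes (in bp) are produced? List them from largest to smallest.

3972, 3095, 1618, 1037, 1012 bp

Linear molecule, 4 cuts → 5 fragments:
  1037 − 0 = 1037 bp
  2049 − 1037 = 1012 bp
  5144 − 2049 = 3095 bp
  6762 − 5144 = 1618 bp
  10734 − 6762 = 3972 bp
Sorted largest to smallest: 3972, 3095, 1618, 1037, 1012 bp.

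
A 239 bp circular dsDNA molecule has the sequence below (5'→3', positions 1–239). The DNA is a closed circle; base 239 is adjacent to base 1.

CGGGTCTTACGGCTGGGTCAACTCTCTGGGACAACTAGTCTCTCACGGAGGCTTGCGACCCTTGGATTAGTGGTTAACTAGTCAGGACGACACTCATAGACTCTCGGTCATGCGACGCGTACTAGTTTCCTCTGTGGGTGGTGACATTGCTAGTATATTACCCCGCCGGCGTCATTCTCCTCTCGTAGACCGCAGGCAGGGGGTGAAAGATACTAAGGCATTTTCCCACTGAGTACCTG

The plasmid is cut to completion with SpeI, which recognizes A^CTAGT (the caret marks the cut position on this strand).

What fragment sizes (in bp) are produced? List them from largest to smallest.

152, 44, 43 bp

SpeI sites (ACTAGT) start at positions 34, 77, 121.
SpeI cuts after the first base of each site, so after positions 34, 77, 121.
Circular molecule, 3 cuts → 3 fragments:
  35–77 → 43 bp
  78–121 → 44 bp
  122–239 then 1–34 → 118 + 34 = 152 bp
Sorted largest to smallest: 152, 44, 43 bp.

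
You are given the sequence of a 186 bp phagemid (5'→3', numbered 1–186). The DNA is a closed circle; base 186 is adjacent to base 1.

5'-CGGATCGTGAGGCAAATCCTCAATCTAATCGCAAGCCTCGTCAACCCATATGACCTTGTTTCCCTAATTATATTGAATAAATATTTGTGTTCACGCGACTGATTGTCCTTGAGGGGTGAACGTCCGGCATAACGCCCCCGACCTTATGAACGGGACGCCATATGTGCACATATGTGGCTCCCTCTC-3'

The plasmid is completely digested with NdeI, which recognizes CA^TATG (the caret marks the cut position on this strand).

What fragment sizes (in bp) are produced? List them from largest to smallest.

NdeI sites (CATATG) start at positions 47, 159, 169.
NdeI cuts after base 2 of each site, so after positions 48, 160, 170.
Circular molecule, 3 cuts → 3 fragments:
  49–160 → 112 bp
  161–170 → 10 bp
  171–186 then 1–48 → 16 + 48 = 64 bp
Sorted largest to smallest: 112, 64, 10 bp.

112, 64, 10 bp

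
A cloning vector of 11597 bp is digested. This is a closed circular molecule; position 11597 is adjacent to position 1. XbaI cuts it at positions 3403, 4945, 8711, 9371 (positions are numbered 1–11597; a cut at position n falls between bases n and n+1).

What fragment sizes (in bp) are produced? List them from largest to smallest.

5629, 3766, 1542, 660 bp

Circular molecule, 4 cuts → 4 fragments:
  4945 − 3403 = 1542 bp
  8711 − 4945 = 3766 bp
  9371 − 8711 = 660 bp
  wrap: 11597 − 9371 + 3403 = 5629 bp
Sorted largest to smallest: 5629, 3766, 1542, 660 bp.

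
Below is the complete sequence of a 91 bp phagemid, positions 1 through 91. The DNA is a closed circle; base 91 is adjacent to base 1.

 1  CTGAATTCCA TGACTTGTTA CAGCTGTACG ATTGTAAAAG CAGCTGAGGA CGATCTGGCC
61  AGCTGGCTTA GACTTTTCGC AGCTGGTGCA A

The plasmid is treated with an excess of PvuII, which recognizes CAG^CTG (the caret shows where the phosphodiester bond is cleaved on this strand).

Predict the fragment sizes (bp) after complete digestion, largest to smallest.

32, 20, 20, 19 bp

PvuII sites (CAGCTG) start at positions 21, 41, 60, 80.
PvuII cuts after base 3 of each site, so after positions 23, 43, 62, 82.
Circular molecule, 4 cuts → 4 fragments:
  24–43 → 20 bp
  44–62 → 19 bp
  63–82 → 20 bp
  83–91 then 1–23 → 9 + 23 = 32 bp
Sorted largest to smallest: 32, 20, 20, 19 bp.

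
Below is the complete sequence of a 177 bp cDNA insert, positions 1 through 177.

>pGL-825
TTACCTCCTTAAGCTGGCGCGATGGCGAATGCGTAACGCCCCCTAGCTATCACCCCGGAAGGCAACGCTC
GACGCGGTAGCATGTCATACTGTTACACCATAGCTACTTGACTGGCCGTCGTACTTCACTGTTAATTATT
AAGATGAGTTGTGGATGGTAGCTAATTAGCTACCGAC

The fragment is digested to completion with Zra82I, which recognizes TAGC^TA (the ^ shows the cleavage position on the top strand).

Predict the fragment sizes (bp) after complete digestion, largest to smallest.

Zra82I sites (TAGCTA) start at positions 44, 101, 159, 167.
Zra82I cuts after base 4 of each site, so after positions 47, 104, 162, 170.
Linear molecule, 4 cuts → 5 fragments:
  1–47 → 47 bp
  48–104 → 57 bp
  105–162 → 58 bp
  163–170 → 8 bp
  171–177 → 7 bp
Sorted largest to smallest: 58, 57, 47, 8, 7 bp.

58, 57, 47, 8, 7 bp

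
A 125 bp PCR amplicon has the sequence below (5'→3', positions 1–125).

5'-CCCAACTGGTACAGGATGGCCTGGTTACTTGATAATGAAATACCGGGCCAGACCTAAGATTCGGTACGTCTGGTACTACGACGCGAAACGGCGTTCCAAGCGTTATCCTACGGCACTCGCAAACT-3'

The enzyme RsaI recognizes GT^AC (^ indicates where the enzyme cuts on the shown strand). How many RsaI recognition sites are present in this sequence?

GTAC occurs starting at positions 9, 64, 73.
RsaI cuts at 3 sites.

3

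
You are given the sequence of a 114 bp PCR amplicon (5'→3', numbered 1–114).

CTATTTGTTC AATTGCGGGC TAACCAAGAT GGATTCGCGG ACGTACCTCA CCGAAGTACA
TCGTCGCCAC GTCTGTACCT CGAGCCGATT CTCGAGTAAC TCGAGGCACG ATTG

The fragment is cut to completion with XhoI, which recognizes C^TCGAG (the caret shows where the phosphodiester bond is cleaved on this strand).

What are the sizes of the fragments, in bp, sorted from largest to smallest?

79, 14, 12, 9 bp

XhoI sites (CTCGAG) start at positions 79, 91, 100.
XhoI cuts after the first base of each site, so after positions 79, 91, 100.
Linear molecule, 3 cuts → 4 fragments:
  1–79 → 79 bp
  80–91 → 12 bp
  92–100 → 9 bp
  101–114 → 14 bp
Sorted largest to smallest: 79, 14, 12, 9 bp.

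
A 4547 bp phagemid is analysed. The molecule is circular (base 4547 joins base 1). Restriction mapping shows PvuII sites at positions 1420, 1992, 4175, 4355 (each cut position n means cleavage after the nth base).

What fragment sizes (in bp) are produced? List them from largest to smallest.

2183, 1612, 572, 180 bp

Circular molecule, 4 cuts → 4 fragments:
  1992 − 1420 = 572 bp
  4175 − 1992 = 2183 bp
  4355 − 4175 = 180 bp
  wrap: 4547 − 4355 + 1420 = 1612 bp
Sorted largest to smallest: 2183, 1612, 572, 180 bp.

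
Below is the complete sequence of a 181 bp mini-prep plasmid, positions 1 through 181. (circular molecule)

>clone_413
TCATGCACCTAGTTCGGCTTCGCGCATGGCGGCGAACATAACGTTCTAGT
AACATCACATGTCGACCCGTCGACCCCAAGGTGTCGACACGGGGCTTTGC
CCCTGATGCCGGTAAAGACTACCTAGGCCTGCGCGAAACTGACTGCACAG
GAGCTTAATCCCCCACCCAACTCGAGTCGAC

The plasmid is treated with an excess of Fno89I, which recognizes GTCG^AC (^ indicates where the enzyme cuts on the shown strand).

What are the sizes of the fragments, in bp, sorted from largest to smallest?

Fno89I sites (GTCGAC) start at positions 61, 69, 83, 176.
Fno89I cuts after base 4 of each site, so after positions 64, 72, 86, 179.
Circular molecule, 4 cuts → 4 fragments:
  65–72 → 8 bp
  73–86 → 14 bp
  87–179 → 93 bp
  180–181 then 1–64 → 2 + 64 = 66 bp
Sorted largest to smallest: 93, 66, 14, 8 bp.

93, 66, 14, 8 bp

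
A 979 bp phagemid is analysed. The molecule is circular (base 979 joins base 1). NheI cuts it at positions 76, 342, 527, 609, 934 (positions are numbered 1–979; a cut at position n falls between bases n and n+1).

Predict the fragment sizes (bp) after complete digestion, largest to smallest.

325, 266, 185, 121, 82 bp

Circular molecule, 5 cuts → 5 fragments:
  342 − 76 = 266 bp
  527 − 342 = 185 bp
  609 − 527 = 82 bp
  934 − 609 = 325 bp
  wrap: 979 − 934 + 76 = 121 bp
Sorted largest to smallest: 325, 266, 185, 121, 82 bp.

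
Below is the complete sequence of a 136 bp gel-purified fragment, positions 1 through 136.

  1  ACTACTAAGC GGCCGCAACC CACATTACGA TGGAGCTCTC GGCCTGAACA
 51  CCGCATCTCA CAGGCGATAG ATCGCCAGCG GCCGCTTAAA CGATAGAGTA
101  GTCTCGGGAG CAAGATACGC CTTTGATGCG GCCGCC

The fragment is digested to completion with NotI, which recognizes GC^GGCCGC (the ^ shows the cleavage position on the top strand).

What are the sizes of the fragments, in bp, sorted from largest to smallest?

69, 50, 10, 7 bp

NotI sites (GCGGCCGC) start at positions 9, 78, 128.
NotI cuts after base 2 of each site, so after positions 10, 79, 129.
Linear molecule, 3 cuts → 4 fragments:
  1–10 → 10 bp
  11–79 → 69 bp
  80–129 → 50 bp
  130–136 → 7 bp
Sorted largest to smallest: 69, 50, 10, 7 bp.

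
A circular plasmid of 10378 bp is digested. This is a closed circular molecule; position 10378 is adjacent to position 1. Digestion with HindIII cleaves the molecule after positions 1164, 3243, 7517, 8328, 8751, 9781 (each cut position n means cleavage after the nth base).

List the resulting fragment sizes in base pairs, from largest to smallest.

Circular molecule, 6 cuts → 6 fragments:
  3243 − 1164 = 2079 bp
  7517 − 3243 = 4274 bp
  8328 − 7517 = 811 bp
  8751 − 8328 = 423 bp
  9781 − 8751 = 1030 bp
  wrap: 10378 − 9781 + 1164 = 1761 bp
Sorted largest to smallest: 4274, 2079, 1761, 1030, 811, 423 bp.

4274, 2079, 1761, 1030, 811, 423 bp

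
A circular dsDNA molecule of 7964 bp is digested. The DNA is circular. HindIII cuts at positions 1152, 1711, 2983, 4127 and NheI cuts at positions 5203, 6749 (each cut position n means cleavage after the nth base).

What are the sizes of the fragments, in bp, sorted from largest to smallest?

Combined cut positions (sorted): 1152, 1711, 2983, 4127, 5203, 6749.
Circular molecule, 6 cuts → 6 fragments:
  1711 − 1152 = 559 bp
  2983 − 1711 = 1272 bp
  4127 − 2983 = 1144 bp
  5203 − 4127 = 1076 bp
  6749 − 5203 = 1546 bp
  wrap: 7964 − 6749 + 1152 = 2367 bp
Sorted largest to smallest: 2367, 1546, 1272, 1144, 1076, 559 bp.

2367, 1546, 1272, 1144, 1076, 559 bp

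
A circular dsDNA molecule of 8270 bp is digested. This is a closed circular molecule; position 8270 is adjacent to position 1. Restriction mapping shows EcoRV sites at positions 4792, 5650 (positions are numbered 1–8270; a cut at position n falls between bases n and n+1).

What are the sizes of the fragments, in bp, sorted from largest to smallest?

7412, 858 bp

Circular molecule, 2 cuts → 2 fragments:
  5650 − 4792 = 858 bp
  wrap: 8270 − 5650 + 4792 = 7412 bp
Sorted largest to smallest: 7412, 858 bp.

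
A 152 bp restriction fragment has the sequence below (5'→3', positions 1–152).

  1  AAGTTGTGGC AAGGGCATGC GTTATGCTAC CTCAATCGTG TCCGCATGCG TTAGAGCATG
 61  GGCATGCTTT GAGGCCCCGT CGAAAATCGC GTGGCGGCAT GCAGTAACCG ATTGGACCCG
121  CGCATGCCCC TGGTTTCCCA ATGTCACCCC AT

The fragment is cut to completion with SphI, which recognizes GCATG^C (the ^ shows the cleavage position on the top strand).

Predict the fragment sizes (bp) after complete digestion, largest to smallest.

35, 29, 26, 25, 19, 18 bp

SphI sites (GCATGC) start at positions 15, 44, 62, 97, 122.
SphI cuts after base 5 of each site (before the last base), so after positions 19, 48, 66, 101, 126.
Linear molecule, 5 cuts → 6 fragments:
  1–19 → 19 bp
  20–48 → 29 bp
  49–66 → 18 bp
  67–101 → 35 bp
  102–126 → 25 bp
  127–152 → 26 bp
Sorted largest to smallest: 35, 29, 26, 25, 19, 18 bp.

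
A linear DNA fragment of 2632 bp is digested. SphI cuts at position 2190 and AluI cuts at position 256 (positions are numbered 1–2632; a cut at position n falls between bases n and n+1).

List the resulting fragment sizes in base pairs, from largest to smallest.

1934, 442, 256 bp

Combined cut positions (sorted): 256, 2190.
Linear molecule, 2 cuts → 3 fragments:
  256 − 0 = 256 bp
  2190 − 256 = 1934 bp
  2632 − 2190 = 442 bp
Sorted largest to smallest: 1934, 442, 256 bp.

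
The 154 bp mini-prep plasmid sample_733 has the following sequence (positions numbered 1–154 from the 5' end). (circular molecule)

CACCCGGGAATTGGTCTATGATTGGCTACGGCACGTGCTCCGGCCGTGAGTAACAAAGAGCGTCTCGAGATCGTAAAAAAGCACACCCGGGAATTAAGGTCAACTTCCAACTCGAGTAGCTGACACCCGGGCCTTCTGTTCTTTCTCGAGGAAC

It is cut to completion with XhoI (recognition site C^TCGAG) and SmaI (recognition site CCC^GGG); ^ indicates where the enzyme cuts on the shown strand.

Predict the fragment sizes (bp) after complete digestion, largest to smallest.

XhoI sites (CTCGAG) start at positions 64, 111, 145.
XhoI cuts after the first base of each site, so after positions 64, 111, 145.
SmaI sites (CCCGGG) start at positions 3, 86, 126.
SmaI cuts after base 3 of each site, so after positions 5, 88, 128.
Combined cut positions: 5, 64, 88, 111, 128, 145.
Circular molecule, 6 cuts → 6 fragments:
  6–64 → 59 bp
  65–88 → 24 bp
  89–111 → 23 bp
  112–128 → 17 bp
  129–145 → 17 bp
  146–154 then 1–5 → 9 + 5 = 14 bp
Sorted largest to smallest: 59, 24, 23, 17, 17, 14 bp.

59, 24, 23, 17, 17, 14 bp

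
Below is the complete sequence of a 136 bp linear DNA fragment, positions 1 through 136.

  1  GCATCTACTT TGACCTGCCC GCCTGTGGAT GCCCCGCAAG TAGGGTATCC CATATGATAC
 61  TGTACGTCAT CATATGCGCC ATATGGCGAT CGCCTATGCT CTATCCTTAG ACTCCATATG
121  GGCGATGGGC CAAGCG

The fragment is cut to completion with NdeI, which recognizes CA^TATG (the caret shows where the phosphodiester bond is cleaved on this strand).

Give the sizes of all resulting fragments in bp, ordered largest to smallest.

NdeI sites (CATATG) start at positions 51, 71, 80, 115.
NdeI cuts after base 2 of each site, so after positions 52, 72, 81, 116.
Linear molecule, 4 cuts → 5 fragments:
  1–52 → 52 bp
  53–72 → 20 bp
  73–81 → 9 bp
  82–116 → 35 bp
  117–136 → 20 bp
Sorted largest to smallest: 52, 35, 20, 20, 9 bp.

52, 35, 20, 20, 9 bp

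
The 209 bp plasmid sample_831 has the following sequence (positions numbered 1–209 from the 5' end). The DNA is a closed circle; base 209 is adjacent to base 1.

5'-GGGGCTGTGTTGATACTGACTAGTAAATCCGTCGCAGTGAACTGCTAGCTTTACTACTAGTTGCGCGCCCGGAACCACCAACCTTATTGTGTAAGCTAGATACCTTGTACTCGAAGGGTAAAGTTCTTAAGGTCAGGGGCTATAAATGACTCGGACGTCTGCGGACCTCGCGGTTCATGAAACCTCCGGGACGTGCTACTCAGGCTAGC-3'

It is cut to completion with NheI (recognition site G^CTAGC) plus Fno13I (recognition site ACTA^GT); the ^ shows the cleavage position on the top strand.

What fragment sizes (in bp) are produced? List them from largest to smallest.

NheI sites (GCTAGC) start at positions 44, 204.
NheI cuts after the first base of each site, so after positions 44, 204.
Fno13I sites (ACTAGT) start at positions 19, 56.
Fno13I cuts after base 4 of each site, so after positions 22, 59.
Combined cut positions: 22, 44, 59, 204.
Circular molecule, 4 cuts → 4 fragments:
  23–44 → 22 bp
  45–59 → 15 bp
  60–204 → 145 bp
  205–209 then 1–22 → 5 + 22 = 27 bp
Sorted largest to smallest: 145, 27, 22, 15 bp.

145, 27, 22, 15 bp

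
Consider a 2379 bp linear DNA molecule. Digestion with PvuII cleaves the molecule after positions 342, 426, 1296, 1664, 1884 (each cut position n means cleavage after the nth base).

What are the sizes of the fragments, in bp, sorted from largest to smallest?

870, 495, 368, 342, 220, 84 bp

Linear molecule, 5 cuts → 6 fragments:
  342 − 0 = 342 bp
  426 − 342 = 84 bp
  1296 − 426 = 870 bp
  1664 − 1296 = 368 bp
  1884 − 1664 = 220 bp
  2379 − 1884 = 495 bp
Sorted largest to smallest: 870, 495, 368, 342, 220, 84 bp.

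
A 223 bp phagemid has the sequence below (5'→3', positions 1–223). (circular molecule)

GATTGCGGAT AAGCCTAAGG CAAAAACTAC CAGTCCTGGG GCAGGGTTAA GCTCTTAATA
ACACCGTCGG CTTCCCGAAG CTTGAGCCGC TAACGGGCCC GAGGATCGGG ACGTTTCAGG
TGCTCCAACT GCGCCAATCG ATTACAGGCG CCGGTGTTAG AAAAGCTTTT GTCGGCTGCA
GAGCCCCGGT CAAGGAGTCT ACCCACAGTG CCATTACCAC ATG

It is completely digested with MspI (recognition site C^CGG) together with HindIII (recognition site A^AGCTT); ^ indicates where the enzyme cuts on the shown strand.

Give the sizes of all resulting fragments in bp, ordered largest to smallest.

MspI sites (CCGG) start at positions 151, 186.
MspI cuts after the first base of each site, so after positions 151, 186.
HindIII sites (AAGCTT) start at positions 78, 163.
HindIII cuts after the first base of each site, so after positions 78, 163.
Combined cut positions: 78, 151, 163, 186.
Circular molecule, 4 cuts → 4 fragments:
  79–151 → 73 bp
  152–163 → 12 bp
  164–186 → 23 bp
  187–223 then 1–78 → 37 + 78 = 115 bp
Sorted largest to smallest: 115, 73, 23, 12 bp.

115, 73, 23, 12 bp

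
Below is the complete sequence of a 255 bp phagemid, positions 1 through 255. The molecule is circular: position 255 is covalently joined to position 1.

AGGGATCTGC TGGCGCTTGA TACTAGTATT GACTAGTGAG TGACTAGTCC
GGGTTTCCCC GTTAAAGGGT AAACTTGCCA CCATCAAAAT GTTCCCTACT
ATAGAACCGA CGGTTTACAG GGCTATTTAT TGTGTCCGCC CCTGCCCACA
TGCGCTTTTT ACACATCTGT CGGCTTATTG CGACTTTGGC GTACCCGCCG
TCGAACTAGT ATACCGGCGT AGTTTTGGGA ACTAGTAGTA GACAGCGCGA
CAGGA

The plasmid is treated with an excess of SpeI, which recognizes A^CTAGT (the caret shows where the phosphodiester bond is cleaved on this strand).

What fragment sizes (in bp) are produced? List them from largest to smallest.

SpeI sites (ACTAGT) start at positions 22, 32, 43, 205, 231.
SpeI cuts after the first base of each site, so after positions 22, 32, 43, 205, 231.
Circular molecule, 5 cuts → 5 fragments:
  23–32 → 10 bp
  33–43 → 11 bp
  44–205 → 162 bp
  206–231 → 26 bp
  232–255 then 1–22 → 24 + 22 = 46 bp
Sorted largest to smallest: 162, 46, 26, 11, 10 bp.

162, 46, 26, 11, 10 bp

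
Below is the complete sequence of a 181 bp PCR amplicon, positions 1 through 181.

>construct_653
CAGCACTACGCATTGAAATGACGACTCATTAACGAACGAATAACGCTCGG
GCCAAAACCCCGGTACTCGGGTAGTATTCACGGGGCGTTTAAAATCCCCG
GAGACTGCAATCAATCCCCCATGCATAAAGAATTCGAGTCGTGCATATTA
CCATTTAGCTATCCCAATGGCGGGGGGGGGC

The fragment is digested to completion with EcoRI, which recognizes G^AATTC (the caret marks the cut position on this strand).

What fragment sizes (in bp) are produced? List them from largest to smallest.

The EcoRI site (GAATTC) starts at position 130.
EcoRI cuts after the first base of each site, so after position 130.
Linear molecule, 1 cut → 2 fragments:
  1–130 → 130 bp
  131–181 → 51 bp
Sorted largest to smallest: 130, 51 bp.

130, 51 bp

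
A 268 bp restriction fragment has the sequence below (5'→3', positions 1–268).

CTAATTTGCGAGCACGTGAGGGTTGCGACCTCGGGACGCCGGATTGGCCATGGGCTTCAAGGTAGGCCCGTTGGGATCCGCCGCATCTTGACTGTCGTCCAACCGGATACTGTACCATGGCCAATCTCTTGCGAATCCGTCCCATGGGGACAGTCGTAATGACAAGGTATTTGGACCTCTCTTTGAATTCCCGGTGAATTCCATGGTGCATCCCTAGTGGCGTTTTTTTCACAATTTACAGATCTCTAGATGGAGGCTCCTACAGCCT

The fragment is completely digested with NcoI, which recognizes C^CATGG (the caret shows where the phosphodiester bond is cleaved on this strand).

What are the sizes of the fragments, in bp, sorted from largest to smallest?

67, 67, 59, 48, 27 bp

NcoI sites (CCATGG) start at positions 48, 115, 142, 201.
NcoI cuts after the first base of each site, so after positions 48, 115, 142, 201.
Linear molecule, 4 cuts → 5 fragments:
  1–48 → 48 bp
  49–115 → 67 bp
  116–142 → 27 bp
  143–201 → 59 bp
  202–268 → 67 bp
Sorted largest to smallest: 67, 67, 59, 48, 27 bp.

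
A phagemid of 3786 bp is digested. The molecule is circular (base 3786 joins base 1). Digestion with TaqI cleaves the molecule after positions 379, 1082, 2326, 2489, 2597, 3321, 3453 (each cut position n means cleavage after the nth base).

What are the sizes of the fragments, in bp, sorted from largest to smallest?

Circular molecule, 7 cuts → 7 fragments:
  1082 − 379 = 703 bp
  2326 − 1082 = 1244 bp
  2489 − 2326 = 163 bp
  2597 − 2489 = 108 bp
  3321 − 2597 = 724 bp
  3453 − 3321 = 132 bp
  wrap: 3786 − 3453 + 379 = 712 bp
Sorted largest to smallest: 1244, 724, 712, 703, 163, 132, 108 bp.

1244, 724, 712, 703, 163, 132, 108 bp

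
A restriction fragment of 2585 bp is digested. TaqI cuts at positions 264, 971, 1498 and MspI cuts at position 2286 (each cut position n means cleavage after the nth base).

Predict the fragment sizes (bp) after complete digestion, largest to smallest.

788, 707, 527, 299, 264 bp

Combined cut positions (sorted): 264, 971, 1498, 2286.
Linear molecule, 4 cuts → 5 fragments:
  264 − 0 = 264 bp
  971 − 264 = 707 bp
  1498 − 971 = 527 bp
  2286 − 1498 = 788 bp
  2585 − 2286 = 299 bp
Sorted largest to smallest: 788, 707, 527, 299, 264 bp.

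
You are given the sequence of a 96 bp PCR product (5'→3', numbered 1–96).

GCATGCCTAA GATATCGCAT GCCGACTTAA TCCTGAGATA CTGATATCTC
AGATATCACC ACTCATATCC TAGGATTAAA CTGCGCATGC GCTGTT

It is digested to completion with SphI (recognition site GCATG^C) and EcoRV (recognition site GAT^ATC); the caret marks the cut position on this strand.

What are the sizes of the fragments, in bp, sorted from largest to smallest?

35, 24, 9, 8, 8, 7, 5 bp

SphI sites (GCATGC) start at positions 1, 17, 85.
SphI cuts after base 5 of each site (before the last base), so after positions 5, 21, 89.
EcoRV sites (GATATC) start at positions 11, 43, 52.
EcoRV cuts after base 3 of each site, so after positions 13, 45, 54.
Combined cut positions: 5, 13, 21, 45, 54, 89.
Linear molecule, 6 cuts → 7 fragments:
  1–5 → 5 bp
  6–13 → 8 bp
  14–21 → 8 bp
  22–45 → 24 bp
  46–54 → 9 bp
  55–89 → 35 bp
  90–96 → 7 bp
Sorted largest to smallest: 35, 24, 9, 8, 8, 7, 5 bp.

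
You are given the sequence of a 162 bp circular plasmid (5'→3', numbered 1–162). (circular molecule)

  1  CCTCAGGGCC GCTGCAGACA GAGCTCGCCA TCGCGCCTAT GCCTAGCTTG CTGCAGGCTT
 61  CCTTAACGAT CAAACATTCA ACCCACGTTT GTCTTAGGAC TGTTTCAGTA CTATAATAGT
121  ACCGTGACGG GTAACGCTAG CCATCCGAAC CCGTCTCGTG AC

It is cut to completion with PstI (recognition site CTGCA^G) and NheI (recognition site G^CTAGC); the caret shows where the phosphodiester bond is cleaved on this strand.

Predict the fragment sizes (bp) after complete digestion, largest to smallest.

PstI sites (CTGCAG) start at positions 12, 51.
PstI cuts after base 5 of each site (before the last base), so after positions 16, 55.
The NheI site (GCTAGC) starts at position 136.
NheI cuts after the first base of each site, so after position 136.
Combined cut positions: 16, 55, 136.
Circular molecule, 3 cuts → 3 fragments:
  17–55 → 39 bp
  56–136 → 81 bp
  137–162 then 1–16 → 26 + 16 = 42 bp
Sorted largest to smallest: 81, 42, 39 bp.

81, 42, 39 bp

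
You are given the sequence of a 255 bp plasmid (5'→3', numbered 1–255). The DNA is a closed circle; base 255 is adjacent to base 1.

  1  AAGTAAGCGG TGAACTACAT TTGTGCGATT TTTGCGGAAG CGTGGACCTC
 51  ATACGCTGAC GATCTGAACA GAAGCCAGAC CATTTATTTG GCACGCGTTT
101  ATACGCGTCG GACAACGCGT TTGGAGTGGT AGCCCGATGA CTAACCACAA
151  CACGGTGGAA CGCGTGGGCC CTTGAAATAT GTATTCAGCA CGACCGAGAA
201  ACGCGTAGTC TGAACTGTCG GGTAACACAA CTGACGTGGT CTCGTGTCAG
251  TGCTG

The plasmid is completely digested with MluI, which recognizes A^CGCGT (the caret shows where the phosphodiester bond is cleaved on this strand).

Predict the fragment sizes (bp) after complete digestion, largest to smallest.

MluI sites (ACGCGT) start at positions 93, 103, 115, 160, 201.
MluI cuts after the first base of each site, so after positions 93, 103, 115, 160, 201.
Circular molecule, 5 cuts → 5 fragments:
  94–103 → 10 bp
  104–115 → 12 bp
  116–160 → 45 bp
  161–201 → 41 bp
  202–255 then 1–93 → 54 + 93 = 147 bp
Sorted largest to smallest: 147, 45, 41, 12, 10 bp.

147, 45, 41, 12, 10 bp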